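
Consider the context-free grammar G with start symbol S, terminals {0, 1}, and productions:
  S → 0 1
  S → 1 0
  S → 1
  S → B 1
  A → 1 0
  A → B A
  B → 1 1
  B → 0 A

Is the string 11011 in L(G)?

no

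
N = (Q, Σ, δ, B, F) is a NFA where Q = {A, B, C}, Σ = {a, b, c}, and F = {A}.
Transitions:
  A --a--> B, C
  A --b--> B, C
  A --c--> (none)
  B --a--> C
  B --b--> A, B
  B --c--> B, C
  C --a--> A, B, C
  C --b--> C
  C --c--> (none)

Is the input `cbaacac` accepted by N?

Start: {B}
read c: {B, C}
read b: {A, B, C}
read a: {A, B, C}
read a: {A, B, C}
read c: {B, C}
read a: {A, B, C}
read c: {B, C}
Reachable ∩ accepting = {} — empty.

rejected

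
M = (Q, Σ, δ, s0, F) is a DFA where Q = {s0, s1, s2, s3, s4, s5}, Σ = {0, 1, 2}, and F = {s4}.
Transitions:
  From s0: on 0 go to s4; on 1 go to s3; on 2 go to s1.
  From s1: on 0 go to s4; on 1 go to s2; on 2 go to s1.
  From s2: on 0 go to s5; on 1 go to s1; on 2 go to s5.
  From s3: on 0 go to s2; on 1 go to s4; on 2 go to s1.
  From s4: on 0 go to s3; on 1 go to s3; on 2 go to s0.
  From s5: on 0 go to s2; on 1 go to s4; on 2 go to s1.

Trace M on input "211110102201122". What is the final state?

s1

s0 --2--> s1
s1 --1--> s2
s2 --1--> s1
s1 --1--> s2
s2 --1--> s1
s1 --0--> s4
s4 --1--> s3
s3 --0--> s2
s2 --2--> s5
s5 --2--> s1
s1 --0--> s4
s4 --1--> s3
s3 --1--> s4
s4 --2--> s0
s0 --2--> s1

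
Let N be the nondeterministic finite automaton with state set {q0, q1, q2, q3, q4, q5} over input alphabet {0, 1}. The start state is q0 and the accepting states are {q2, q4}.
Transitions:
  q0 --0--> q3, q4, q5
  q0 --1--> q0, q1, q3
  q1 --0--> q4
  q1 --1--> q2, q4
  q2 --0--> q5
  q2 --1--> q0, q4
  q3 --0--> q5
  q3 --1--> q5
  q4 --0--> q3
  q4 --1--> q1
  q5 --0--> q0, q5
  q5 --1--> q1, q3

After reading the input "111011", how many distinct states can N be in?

Start: {q0}
read 1: {q0, q1, q3}
read 1: {q0, q1, q2, q3, q4, q5}
read 1: {q0, q1, q2, q3, q4, q5}
read 0: {q0, q3, q4, q5}
read 1: {q0, q1, q3, q5}
read 1: {q0, q1, q2, q3, q4, q5}
Final reachable set {q0, q1, q2, q3, q4, q5} has 6 states.

6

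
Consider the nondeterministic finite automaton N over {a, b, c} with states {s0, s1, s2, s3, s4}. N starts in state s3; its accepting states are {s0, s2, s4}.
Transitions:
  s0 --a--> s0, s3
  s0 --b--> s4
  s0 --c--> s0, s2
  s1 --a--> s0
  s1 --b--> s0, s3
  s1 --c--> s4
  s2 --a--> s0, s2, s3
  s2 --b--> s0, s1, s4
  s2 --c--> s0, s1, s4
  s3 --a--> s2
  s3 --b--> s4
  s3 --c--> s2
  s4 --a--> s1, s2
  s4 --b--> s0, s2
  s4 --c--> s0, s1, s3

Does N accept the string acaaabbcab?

accepted

Start: {s3}
read a: {s2}
read c: {s0, s1, s4}
read a: {s0, s1, s2, s3}
read a: {s0, s2, s3}
read a: {s0, s2, s3}
read b: {s0, s1, s4}
read b: {s0, s2, s3, s4}
read c: {s0, s1, s2, s3, s4}
read a: {s0, s1, s2, s3}
read b: {s0, s1, s3, s4}
Reachable ∩ accepting = {s0, s4} — nonempty.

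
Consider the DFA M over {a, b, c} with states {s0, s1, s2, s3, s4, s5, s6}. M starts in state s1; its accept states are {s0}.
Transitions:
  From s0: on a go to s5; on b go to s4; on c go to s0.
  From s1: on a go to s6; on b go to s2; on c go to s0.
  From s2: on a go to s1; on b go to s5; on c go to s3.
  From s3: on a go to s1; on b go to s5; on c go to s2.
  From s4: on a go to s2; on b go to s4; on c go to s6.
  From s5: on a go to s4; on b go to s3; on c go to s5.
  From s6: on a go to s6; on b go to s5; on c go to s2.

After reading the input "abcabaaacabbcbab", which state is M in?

s2

s1 --a--> s6
s6 --b--> s5
s5 --c--> s5
s5 --a--> s4
s4 --b--> s4
s4 --a--> s2
s2 --a--> s1
s1 --a--> s6
s6 --c--> s2
s2 --a--> s1
s1 --b--> s2
s2 --b--> s5
s5 --c--> s5
s5 --b--> s3
s3 --a--> s1
s1 --b--> s2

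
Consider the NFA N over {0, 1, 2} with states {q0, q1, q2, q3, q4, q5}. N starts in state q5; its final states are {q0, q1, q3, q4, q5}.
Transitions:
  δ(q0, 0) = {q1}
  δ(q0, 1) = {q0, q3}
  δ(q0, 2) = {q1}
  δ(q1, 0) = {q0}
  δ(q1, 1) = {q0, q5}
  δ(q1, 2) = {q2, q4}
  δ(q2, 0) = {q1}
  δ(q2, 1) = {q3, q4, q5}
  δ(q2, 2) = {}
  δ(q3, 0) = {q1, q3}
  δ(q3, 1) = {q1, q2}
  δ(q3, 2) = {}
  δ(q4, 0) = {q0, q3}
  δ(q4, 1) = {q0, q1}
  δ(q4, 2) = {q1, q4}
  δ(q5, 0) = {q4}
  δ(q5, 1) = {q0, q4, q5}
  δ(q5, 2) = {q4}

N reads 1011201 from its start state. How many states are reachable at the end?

Start: {q5}
read 1: {q0, q4, q5}
read 0: {q0, q1, q3, q4}
read 1: {q0, q1, q2, q3, q5}
read 1: {q0, q1, q2, q3, q4, q5}
read 2: {q1, q2, q4}
read 0: {q0, q1, q3}
read 1: {q0, q1, q2, q3, q5}
Final reachable set {q0, q1, q2, q3, q5} has 5 states.

5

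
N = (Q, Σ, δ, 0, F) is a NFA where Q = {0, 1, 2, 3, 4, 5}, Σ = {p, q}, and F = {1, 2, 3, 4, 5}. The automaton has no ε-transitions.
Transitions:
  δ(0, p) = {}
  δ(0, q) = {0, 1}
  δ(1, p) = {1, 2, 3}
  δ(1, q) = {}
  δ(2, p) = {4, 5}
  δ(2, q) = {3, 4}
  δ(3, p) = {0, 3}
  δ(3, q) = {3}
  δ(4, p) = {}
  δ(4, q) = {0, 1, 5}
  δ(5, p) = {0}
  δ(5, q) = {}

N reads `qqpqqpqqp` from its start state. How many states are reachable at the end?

4

Start: {0}
read q: {0, 1}
read q: {0, 1}
read p: {1, 2, 3}
read q: {3, 4}
read q: {0, 1, 3, 5}
read p: {0, 1, 2, 3}
read q: {0, 1, 3, 4}
read q: {0, 1, 3, 5}
read p: {0, 1, 2, 3}
Final reachable set {0, 1, 2, 3} has 4 states.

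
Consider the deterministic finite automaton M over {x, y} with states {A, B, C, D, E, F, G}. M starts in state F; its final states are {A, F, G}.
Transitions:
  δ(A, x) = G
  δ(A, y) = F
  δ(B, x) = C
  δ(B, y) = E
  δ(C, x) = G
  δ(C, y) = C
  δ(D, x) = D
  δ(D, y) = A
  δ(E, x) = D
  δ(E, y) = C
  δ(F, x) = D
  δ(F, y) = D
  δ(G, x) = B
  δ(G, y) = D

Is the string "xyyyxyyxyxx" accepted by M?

rejected

F --x--> D
D --y--> A
A --y--> F
F --y--> D
D --x--> D
D --y--> A
A --y--> F
F --x--> D
D --y--> A
A --x--> G
G --x--> B
End in state B, which is not an accepting state.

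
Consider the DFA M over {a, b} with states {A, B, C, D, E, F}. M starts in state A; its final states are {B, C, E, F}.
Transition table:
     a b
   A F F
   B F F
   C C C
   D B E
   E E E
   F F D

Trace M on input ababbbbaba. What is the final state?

A --a--> F
F --b--> D
D --a--> B
B --b--> F
F --b--> D
D --b--> E
E --b--> E
E --a--> E
E --b--> E
E --a--> E

E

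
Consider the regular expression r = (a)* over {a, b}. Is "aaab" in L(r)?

no

aaab cannot be split into zero or more pieces each matching a.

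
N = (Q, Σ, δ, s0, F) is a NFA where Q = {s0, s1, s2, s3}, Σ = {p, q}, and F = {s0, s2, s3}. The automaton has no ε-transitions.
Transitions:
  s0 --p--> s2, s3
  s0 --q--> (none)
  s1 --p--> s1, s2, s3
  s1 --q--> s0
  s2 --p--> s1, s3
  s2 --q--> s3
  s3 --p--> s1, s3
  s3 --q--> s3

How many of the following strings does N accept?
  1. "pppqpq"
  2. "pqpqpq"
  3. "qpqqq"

"pppqpq": accepted
"pqpqpq": accepted
"qpqqq": rejected

2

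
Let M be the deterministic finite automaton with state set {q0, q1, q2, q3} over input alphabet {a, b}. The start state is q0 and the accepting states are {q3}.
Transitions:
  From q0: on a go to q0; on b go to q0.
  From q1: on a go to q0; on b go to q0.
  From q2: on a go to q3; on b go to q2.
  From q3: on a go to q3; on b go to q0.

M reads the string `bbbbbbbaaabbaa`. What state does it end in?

q0

q0 --b--> q0
q0 --b--> q0
q0 --b--> q0
q0 --b--> q0
q0 --b--> q0
q0 --b--> q0
q0 --b--> q0
q0 --a--> q0
q0 --a--> q0
q0 --a--> q0
q0 --b--> q0
q0 --b--> q0
q0 --a--> q0
q0 --a--> q0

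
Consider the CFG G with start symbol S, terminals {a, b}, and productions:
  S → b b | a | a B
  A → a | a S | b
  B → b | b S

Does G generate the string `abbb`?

yes

S ⇒ aB ⇒ abS ⇒ abbb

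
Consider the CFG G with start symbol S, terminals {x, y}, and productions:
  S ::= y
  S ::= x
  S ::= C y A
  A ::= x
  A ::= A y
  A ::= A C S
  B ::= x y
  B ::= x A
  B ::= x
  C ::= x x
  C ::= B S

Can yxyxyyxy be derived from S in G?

no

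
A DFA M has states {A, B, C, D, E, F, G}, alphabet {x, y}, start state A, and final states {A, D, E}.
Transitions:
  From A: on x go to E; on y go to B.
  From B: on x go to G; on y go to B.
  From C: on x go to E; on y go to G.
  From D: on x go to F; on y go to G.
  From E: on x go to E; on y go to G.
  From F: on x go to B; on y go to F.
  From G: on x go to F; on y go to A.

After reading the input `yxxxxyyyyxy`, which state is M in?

A --y--> B
B --x--> G
G --x--> F
F --x--> B
B --x--> G
G --y--> A
A --y--> B
B --y--> B
B --y--> B
B --x--> G
G --y--> A

A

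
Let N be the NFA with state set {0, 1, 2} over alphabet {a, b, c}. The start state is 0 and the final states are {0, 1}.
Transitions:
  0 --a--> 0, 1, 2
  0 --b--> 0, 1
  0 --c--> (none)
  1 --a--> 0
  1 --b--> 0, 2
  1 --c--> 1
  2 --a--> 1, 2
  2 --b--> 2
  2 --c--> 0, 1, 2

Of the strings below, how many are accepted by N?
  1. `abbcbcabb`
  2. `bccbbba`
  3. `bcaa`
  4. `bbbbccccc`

4

`abbcbcabb`: accepted
`bccbbba`: accepted
`bcaa`: accepted
`bbbbccccc`: accepted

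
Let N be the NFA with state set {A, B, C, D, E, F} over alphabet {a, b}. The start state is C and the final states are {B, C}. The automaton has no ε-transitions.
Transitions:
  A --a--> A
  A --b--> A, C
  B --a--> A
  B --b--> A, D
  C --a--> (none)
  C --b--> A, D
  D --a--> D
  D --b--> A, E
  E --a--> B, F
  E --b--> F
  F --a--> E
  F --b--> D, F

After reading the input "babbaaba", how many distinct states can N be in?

Start: {C}
read b: {A, D}
read a: {A, D}
read b: {A, C, E}
read b: {A, C, D, F}
read a: {A, D, E}
read a: {A, B, D, F}
read b: {A, C, D, E, F}
read a: {A, B, D, E, F}
Final reachable set {A, B, D, E, F} has 5 states.

5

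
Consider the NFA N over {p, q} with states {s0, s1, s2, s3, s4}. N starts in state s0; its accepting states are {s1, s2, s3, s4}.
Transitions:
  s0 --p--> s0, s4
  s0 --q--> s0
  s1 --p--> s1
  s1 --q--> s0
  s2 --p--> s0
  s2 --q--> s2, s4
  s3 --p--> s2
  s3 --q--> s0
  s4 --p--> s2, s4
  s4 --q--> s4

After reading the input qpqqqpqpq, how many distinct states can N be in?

3

Start: {s0}
read q: {s0}
read p: {s0, s4}
read q: {s0, s4}
read q: {s0, s4}
read q: {s0, s4}
read p: {s0, s2, s4}
read q: {s0, s2, s4}
read p: {s0, s2, s4}
read q: {s0, s2, s4}
Final reachable set {s0, s2, s4} has 3 states.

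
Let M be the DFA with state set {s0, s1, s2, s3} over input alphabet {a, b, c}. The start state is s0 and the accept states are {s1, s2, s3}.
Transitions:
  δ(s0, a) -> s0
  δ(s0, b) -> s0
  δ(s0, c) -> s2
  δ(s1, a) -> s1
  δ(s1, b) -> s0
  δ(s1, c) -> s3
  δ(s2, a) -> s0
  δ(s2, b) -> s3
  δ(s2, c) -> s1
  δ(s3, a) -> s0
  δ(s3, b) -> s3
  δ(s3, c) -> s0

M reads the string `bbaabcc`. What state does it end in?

s1

s0 --b--> s0
s0 --b--> s0
s0 --a--> s0
s0 --a--> s0
s0 --b--> s0
s0 --c--> s2
s2 --c--> s1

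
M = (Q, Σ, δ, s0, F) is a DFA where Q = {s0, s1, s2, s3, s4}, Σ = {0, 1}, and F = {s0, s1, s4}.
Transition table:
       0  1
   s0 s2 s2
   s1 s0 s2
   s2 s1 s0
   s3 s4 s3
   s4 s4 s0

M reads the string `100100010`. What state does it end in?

s2

s0 --1--> s2
s2 --0--> s1
s1 --0--> s0
s0 --1--> s2
s2 --0--> s1
s1 --0--> s0
s0 --0--> s2
s2 --1--> s0
s0 --0--> s2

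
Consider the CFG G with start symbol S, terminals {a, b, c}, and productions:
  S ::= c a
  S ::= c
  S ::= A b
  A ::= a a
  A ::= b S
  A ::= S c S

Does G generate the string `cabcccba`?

no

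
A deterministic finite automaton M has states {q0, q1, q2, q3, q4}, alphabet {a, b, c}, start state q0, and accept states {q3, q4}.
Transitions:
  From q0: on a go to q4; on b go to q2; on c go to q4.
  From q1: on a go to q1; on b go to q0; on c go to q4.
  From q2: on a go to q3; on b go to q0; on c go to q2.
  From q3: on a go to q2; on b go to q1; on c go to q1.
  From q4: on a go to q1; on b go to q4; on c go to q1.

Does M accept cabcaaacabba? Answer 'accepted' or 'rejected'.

q0 --c--> q4
q4 --a--> q1
q1 --b--> q0
q0 --c--> q4
q4 --a--> q1
q1 --a--> q1
q1 --a--> q1
q1 --c--> q4
q4 --a--> q1
q1 --b--> q0
q0 --b--> q2
q2 --a--> q3
End in state q3, which is an accepting state.

accepted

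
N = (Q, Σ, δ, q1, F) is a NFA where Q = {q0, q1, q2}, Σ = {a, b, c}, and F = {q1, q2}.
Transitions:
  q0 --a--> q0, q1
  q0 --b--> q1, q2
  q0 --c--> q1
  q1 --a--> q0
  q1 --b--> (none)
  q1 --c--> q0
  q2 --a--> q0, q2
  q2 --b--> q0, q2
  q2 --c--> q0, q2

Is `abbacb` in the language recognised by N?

accepted

Start: {q1}
read a: {q0}
read b: {q1, q2}
read b: {q0, q2}
read a: {q0, q1, q2}
read c: {q0, q1, q2}
read b: {q0, q1, q2}
Reachable ∩ accepting = {q1, q2} — nonempty.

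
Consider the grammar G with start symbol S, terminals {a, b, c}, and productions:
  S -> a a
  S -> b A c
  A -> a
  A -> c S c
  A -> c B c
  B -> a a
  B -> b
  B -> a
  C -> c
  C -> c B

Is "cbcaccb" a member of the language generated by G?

no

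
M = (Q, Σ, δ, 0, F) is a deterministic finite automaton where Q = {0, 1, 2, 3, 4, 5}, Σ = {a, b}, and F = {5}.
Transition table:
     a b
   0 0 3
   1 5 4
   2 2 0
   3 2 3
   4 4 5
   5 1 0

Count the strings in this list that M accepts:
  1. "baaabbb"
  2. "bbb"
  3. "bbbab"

0

"baaabbb": rejected
"bbb": rejected
"bbbab": rejected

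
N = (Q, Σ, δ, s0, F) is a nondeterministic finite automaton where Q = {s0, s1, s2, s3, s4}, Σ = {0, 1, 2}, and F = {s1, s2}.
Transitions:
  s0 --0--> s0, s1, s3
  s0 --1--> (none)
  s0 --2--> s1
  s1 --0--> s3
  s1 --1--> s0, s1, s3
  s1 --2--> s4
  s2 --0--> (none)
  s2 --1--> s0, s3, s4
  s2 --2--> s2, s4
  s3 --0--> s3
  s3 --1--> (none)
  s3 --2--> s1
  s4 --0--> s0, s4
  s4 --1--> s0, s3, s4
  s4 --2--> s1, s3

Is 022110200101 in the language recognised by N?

accepted

Start: {s0}
read 0: {s0, s1, s3}
read 2: {s1, s4}
read 2: {s1, s3, s4}
read 1: {s0, s1, s3, s4}
read 1: {s0, s1, s3, s4}
read 0: {s0, s1, s3, s4}
read 2: {s1, s3, s4}
read 0: {s0, s3, s4}
read 0: {s0, s1, s3, s4}
read 1: {s0, s1, s3, s4}
read 0: {s0, s1, s3, s4}
read 1: {s0, s1, s3, s4}
Reachable ∩ accepting = {s1} — nonempty.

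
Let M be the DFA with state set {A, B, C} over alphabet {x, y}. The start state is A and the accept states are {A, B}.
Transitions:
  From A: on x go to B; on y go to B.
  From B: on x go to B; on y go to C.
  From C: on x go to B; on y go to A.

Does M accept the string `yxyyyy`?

rejected

A --y--> B
B --x--> B
B --y--> C
C --y--> A
A --y--> B
B --y--> C
End in state C, which is not an accepting state.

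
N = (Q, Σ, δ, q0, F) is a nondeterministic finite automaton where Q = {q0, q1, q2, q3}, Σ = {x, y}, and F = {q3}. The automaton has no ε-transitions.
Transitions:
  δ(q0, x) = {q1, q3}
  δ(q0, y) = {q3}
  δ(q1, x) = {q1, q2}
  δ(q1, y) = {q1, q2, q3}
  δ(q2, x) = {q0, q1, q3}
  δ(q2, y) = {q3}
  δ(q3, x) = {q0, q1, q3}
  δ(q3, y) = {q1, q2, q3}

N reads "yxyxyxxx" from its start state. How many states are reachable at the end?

Start: {q0}
read y: {q3}
read x: {q0, q1, q3}
read y: {q1, q2, q3}
read x: {q0, q1, q2, q3}
read y: {q1, q2, q3}
read x: {q0, q1, q2, q3}
read x: {q0, q1, q2, q3}
read x: {q0, q1, q2, q3}
Final reachable set {q0, q1, q2, q3} has 4 states.

4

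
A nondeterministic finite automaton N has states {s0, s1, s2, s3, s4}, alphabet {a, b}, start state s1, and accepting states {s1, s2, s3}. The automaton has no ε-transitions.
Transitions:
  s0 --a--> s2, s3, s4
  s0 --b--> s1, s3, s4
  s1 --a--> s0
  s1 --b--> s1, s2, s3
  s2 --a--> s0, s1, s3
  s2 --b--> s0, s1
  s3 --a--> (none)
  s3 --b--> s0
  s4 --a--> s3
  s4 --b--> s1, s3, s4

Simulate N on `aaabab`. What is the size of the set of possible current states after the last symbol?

5

Start: {s1}
read a: {s0}
read a: {s2, s3, s4}
read a: {s0, s1, s3}
read b: {s0, s1, s2, s3, s4}
read a: {s0, s1, s2, s3, s4}
read b: {s0, s1, s2, s3, s4}
Final reachable set {s0, s1, s2, s3, s4} has 5 states.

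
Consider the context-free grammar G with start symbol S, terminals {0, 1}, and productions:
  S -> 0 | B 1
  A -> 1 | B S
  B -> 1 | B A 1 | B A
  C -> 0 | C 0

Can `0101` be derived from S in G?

no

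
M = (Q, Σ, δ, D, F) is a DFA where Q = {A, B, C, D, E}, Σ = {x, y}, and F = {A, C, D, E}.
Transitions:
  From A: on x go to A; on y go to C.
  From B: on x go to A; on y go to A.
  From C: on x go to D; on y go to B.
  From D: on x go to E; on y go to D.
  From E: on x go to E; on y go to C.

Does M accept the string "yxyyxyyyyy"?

rejected

D --y--> D
D --x--> E
E --y--> C
C --y--> B
B --x--> A
A --y--> C
C --y--> B
B --y--> A
A --y--> C
C --y--> B
End in state B, which is not an accepting state.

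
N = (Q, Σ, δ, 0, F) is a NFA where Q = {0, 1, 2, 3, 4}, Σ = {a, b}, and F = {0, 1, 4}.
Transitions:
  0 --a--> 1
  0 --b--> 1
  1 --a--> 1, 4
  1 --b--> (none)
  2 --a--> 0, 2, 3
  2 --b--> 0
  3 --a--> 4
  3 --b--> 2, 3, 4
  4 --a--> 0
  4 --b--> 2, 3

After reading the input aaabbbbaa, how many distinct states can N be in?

5

Start: {0}
read a: {1}
read a: {1, 4}
read a: {0, 1, 4}
read b: {1, 2, 3}
read b: {0, 2, 3, 4}
read b: {0, 1, 2, 3, 4}
read b: {0, 1, 2, 3, 4}
read a: {0, 1, 2, 3, 4}
read a: {0, 1, 2, 3, 4}
Final reachable set {0, 1, 2, 3, 4} has 5 states.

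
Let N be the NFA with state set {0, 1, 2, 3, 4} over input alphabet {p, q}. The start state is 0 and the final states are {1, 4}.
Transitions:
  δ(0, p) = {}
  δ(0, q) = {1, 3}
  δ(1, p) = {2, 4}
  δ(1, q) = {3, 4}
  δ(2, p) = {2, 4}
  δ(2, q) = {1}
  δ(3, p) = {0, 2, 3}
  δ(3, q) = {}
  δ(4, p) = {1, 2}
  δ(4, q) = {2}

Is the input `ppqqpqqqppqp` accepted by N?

Start: {0}
read p: {}
The reachable set is empty and stays empty for the remaining 11 symbols.
Reachable ∩ accepting = {} — empty.

rejected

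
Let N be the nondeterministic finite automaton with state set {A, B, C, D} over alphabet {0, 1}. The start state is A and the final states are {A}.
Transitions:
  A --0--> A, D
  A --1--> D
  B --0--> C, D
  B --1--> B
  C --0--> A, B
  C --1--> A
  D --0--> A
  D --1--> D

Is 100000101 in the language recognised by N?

rejected

Start: {A}
read 1: {D}
read 0: {A}
read 0: {A, D}
read 0: {A, D}
read 0: {A, D}
read 0: {A, D}
read 1: {D}
read 0: {A}
read 1: {D}
Reachable ∩ accepting = {} — empty.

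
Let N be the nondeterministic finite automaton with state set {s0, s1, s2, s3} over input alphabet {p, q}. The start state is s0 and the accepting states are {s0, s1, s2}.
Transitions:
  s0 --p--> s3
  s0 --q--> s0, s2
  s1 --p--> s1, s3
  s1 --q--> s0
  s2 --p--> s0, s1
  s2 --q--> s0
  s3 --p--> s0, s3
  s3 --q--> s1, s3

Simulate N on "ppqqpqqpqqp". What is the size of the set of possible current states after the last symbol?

Start: {s0}
read p: {s3}
read p: {s0, s3}
read q: {s0, s1, s2, s3}
read q: {s0, s1, s2, s3}
read p: {s0, s1, s3}
read q: {s0, s1, s2, s3}
read q: {s0, s1, s2, s3}
read p: {s0, s1, s3}
read q: {s0, s1, s2, s3}
read q: {s0, s1, s2, s3}
read p: {s0, s1, s3}
Final reachable set {s0, s1, s3} has 3 states.

3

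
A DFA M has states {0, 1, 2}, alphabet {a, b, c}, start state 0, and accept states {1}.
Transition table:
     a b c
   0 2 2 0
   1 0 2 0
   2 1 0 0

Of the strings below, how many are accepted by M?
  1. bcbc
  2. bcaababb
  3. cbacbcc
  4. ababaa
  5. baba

2

bcbc: rejected
bcaababb: rejected
cbacbcc: rejected
ababaa: accepted
baba: accepted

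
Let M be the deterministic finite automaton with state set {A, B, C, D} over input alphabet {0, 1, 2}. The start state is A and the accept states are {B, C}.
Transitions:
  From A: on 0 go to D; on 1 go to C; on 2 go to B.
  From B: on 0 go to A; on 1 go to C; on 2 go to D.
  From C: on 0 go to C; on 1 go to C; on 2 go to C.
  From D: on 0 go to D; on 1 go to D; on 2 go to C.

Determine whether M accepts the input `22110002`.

A --2--> B
B --2--> D
D --1--> D
D --1--> D
D --0--> D
D --0--> D
D --0--> D
D --2--> C
End in state C, which is an accepting state.

accepted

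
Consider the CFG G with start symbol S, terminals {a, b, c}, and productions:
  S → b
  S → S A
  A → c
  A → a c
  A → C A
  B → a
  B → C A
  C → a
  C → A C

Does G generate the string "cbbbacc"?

no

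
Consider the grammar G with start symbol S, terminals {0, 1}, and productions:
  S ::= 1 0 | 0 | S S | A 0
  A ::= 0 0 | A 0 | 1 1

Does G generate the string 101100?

yes

S ⇒ SS ⇒ 10S ⇒ 10A0 ⇒ 10A00 ⇒ 101100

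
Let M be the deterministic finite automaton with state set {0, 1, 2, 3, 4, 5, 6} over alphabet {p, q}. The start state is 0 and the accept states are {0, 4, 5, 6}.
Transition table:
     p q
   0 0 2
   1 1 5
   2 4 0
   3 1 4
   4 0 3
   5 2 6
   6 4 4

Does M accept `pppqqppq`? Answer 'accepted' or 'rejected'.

0 --p--> 0
0 --p--> 0
0 --p--> 0
0 --q--> 2
2 --q--> 0
0 --p--> 0
0 --p--> 0
0 --q--> 2
End in state 2, which is not an accepting state.

rejected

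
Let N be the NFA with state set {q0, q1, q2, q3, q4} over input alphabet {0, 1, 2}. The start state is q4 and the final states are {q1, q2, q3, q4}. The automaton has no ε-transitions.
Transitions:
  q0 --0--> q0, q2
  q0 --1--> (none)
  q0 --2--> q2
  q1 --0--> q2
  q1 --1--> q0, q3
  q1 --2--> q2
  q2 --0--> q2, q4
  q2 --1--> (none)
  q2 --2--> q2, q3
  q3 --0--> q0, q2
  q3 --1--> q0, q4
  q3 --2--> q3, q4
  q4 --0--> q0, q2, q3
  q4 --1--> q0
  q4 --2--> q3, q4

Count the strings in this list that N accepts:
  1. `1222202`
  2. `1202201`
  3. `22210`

3

`1222202`: accepted
`1202201`: accepted
`22210`: accepted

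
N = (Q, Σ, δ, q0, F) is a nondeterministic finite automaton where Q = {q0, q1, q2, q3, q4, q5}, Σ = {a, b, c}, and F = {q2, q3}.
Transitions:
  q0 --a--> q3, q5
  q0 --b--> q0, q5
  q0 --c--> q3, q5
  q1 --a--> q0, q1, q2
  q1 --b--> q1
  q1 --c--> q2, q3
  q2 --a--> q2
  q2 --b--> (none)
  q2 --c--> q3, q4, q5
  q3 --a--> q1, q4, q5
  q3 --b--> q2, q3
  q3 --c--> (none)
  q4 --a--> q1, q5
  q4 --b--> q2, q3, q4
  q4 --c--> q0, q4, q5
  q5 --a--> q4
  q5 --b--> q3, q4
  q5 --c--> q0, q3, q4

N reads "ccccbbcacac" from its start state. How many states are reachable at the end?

Start: {q0}
read c: {q3, q5}
read c: {q0, q3, q4}
read c: {q0, q3, q4, q5}
read c: {q0, q3, q4, q5}
read b: {q0, q2, q3, q4, q5}
read b: {q0, q2, q3, q4, q5}
read c: {q0, q3, q4, q5}
read a: {q1, q3, q4, q5}
read c: {q0, q2, q3, q4, q5}
read a: {q1, q2, q3, q4, q5}
read c: {q0, q2, q3, q4, q5}
Final reachable set {q0, q2, q3, q4, q5} has 5 states.

5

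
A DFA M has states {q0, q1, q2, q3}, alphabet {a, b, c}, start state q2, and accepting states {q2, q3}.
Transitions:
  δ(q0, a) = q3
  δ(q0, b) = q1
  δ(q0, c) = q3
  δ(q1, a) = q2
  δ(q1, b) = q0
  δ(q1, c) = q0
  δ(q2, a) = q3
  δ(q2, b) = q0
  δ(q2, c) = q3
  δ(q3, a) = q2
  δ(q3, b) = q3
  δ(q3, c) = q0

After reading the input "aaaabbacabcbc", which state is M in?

q0

q2 --a--> q3
q3 --a--> q2
q2 --a--> q3
q3 --a--> q2
q2 --b--> q0
q0 --b--> q1
q1 --a--> q2
q2 --c--> q3
q3 --a--> q2
q2 --b--> q0
q0 --c--> q3
q3 --b--> q3
q3 --c--> q0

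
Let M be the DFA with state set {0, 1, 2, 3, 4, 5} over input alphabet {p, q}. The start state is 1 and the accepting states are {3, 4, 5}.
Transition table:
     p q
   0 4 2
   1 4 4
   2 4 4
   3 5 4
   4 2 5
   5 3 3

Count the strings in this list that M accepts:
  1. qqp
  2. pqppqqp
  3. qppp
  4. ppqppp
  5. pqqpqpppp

2

qqp: accepted
pqppqqp: rejected
qppp: rejected
ppqppp: rejected
pqqpqpppp: accepted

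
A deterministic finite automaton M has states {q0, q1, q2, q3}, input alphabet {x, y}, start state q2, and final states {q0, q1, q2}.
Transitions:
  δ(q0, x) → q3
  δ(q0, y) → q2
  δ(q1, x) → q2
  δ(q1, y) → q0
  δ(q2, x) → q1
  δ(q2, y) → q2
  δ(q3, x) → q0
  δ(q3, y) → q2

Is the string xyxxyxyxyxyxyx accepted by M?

q2 --x--> q1
q1 --y--> q0
q0 --x--> q3
q3 --x--> q0
q0 --y--> q2
q2 --x--> q1
q1 --y--> q0
q0 --x--> q3
q3 --y--> q2
q2 --x--> q1
q1 --y--> q0
q0 --x--> q3
q3 --y--> q2
q2 --x--> q1
End in state q1, which is an accepting state.

accepted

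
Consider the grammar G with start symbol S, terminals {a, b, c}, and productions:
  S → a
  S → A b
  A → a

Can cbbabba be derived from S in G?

no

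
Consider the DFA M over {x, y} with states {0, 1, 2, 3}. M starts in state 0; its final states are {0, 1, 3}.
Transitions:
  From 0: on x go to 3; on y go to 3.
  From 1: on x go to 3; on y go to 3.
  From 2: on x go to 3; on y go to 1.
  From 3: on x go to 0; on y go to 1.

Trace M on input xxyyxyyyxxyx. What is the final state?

0

0 --x--> 3
3 --x--> 0
0 --y--> 3
3 --y--> 1
1 --x--> 3
3 --y--> 1
1 --y--> 3
3 --y--> 1
1 --x--> 3
3 --x--> 0
0 --y--> 3
3 --x--> 0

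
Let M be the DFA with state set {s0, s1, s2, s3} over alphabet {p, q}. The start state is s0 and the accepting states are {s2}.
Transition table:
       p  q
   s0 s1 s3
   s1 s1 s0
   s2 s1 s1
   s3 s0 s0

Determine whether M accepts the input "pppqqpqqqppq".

s0 --p--> s1
s1 --p--> s1
s1 --p--> s1
s1 --q--> s0
s0 --q--> s3
s3 --p--> s0
s0 --q--> s3
s3 --q--> s0
s0 --q--> s3
s3 --p--> s0
s0 --p--> s1
s1 --q--> s0
End in state s0, which is not an accepting state.

rejected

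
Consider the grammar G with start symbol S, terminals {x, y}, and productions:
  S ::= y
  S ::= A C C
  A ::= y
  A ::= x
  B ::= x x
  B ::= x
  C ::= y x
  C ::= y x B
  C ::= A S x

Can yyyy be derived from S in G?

no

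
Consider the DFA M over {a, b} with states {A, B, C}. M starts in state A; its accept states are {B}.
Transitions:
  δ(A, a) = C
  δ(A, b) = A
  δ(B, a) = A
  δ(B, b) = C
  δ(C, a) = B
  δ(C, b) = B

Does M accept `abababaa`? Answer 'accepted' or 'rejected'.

rejected

A --a--> C
C --b--> B
B --a--> A
A --b--> A
A --a--> C
C --b--> B
B --a--> A
A --a--> C
End in state C, which is not an accepting state.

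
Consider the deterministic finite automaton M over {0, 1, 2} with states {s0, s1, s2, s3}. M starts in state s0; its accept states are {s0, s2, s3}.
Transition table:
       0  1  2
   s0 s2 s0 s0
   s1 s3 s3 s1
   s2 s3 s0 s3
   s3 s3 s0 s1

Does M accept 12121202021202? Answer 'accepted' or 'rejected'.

rejected

s0 --1--> s0
s0 --2--> s0
s0 --1--> s0
s0 --2--> s0
s0 --1--> s0
s0 --2--> s0
s0 --0--> s2
s2 --2--> s3
s3 --0--> s3
s3 --2--> s1
s1 --1--> s3
s3 --2--> s1
s1 --0--> s3
s3 --2--> s1
End in state s1, which is not an accepting state.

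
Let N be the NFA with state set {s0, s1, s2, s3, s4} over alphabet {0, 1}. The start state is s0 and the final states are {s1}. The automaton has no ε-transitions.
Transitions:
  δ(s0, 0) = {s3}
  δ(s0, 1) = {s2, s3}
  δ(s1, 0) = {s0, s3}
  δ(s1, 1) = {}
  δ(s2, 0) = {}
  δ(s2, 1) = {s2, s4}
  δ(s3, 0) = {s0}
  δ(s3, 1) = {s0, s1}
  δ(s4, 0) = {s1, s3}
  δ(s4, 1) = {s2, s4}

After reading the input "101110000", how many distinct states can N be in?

2

Start: {s0}
read 1: {s2, s3}
read 0: {s0}
read 1: {s2, s3}
read 1: {s0, s1, s2, s4}
read 1: {s2, s3, s4}
read 0: {s0, s1, s3}
read 0: {s0, s3}
read 0: {s0, s3}
read 0: {s0, s3}
Final reachable set {s0, s3} has 2 states.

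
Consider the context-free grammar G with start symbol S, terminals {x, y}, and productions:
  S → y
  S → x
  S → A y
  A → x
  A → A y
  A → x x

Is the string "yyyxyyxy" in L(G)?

no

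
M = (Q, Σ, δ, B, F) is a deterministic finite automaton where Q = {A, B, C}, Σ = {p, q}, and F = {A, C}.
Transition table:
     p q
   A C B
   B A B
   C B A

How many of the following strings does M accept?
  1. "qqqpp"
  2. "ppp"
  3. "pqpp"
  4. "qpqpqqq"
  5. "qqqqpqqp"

"qqqpp": accepted
"ppp": rejected
"pqpp": accepted
"qpqpqqq": rejected
"qqqqpqqp": accepted

3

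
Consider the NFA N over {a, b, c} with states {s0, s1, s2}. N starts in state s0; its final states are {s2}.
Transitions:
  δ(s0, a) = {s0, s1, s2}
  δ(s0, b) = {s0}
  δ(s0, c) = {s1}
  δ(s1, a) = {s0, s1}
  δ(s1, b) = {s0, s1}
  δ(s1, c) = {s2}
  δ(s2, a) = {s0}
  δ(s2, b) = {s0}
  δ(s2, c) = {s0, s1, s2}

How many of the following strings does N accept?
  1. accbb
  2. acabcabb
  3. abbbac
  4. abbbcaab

accbb: rejected
acabcabb: rejected
abbbac: accepted
abbbcaab: rejected

1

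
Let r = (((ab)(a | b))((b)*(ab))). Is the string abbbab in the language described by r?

Split as abb·bab: ((ab)(a|b)) matches abb and ((b)*(ab)) matches bab.

yes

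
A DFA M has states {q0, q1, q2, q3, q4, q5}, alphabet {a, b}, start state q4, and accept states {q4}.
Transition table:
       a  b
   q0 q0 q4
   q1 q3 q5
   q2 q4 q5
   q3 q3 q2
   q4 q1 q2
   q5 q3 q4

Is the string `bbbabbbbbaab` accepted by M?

rejected

q4 --b--> q2
q2 --b--> q5
q5 --b--> q4
q4 --a--> q1
q1 --b--> q5
q5 --b--> q4
q4 --b--> q2
q2 --b--> q5
q5 --b--> q4
q4 --a--> q1
q1 --a--> q3
q3 --b--> q2
End in state q2, which is not an accepting state.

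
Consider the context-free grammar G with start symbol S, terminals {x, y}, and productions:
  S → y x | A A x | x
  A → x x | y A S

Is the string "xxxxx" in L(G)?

yes

S ⇒ AAx ⇒ xxAx ⇒ xxxxx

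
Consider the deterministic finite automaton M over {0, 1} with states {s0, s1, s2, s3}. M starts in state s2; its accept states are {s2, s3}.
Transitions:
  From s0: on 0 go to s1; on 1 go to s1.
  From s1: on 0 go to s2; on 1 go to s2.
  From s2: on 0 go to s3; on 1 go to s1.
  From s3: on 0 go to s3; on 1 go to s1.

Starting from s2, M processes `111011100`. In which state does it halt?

s2 --1--> s1
s1 --1--> s2
s2 --1--> s1
s1 --0--> s2
s2 --1--> s1
s1 --1--> s2
s2 --1--> s1
s1 --0--> s2
s2 --0--> s3

s3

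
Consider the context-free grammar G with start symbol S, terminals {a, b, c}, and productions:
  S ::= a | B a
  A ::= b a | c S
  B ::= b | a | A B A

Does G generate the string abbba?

no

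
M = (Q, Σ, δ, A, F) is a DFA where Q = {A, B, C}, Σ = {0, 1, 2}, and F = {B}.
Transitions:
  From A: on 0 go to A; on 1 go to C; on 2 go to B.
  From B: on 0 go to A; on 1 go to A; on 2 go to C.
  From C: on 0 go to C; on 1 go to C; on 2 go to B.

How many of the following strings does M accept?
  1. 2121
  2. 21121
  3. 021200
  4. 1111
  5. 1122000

2121: rejected
21121: rejected
021200: rejected
1111: rejected
1122000: rejected

0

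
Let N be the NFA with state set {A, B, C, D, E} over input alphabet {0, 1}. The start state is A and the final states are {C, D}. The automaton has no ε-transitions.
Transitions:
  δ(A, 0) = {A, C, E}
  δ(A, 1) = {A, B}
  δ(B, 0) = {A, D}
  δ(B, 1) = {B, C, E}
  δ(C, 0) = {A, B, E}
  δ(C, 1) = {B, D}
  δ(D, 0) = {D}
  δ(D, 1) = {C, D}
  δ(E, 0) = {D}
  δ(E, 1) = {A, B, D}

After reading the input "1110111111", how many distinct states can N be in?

Start: {A}
read 1: {A, B}
read 1: {A, B, C, E}
read 1: {A, B, C, D, E}
read 0: {A, B, C, D, E}
read 1: {A, B, C, D, E}
read 1: {A, B, C, D, E}
read 1: {A, B, C, D, E}
read 1: {A, B, C, D, E}
read 1: {A, B, C, D, E}
read 1: {A, B, C, D, E}
Final reachable set {A, B, C, D, E} has 5 states.

5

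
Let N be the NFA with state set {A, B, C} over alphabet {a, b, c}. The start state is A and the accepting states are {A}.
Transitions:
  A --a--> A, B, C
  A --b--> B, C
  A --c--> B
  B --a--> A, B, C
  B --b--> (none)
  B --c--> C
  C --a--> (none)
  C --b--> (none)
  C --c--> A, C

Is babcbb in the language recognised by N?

rejected

Start: {A}
read b: {B, C}
read a: {A, B, C}
read b: {B, C}
read c: {A, C}
read b: {B, C}
read b: {}
Reachable ∩ accepting = {} — empty.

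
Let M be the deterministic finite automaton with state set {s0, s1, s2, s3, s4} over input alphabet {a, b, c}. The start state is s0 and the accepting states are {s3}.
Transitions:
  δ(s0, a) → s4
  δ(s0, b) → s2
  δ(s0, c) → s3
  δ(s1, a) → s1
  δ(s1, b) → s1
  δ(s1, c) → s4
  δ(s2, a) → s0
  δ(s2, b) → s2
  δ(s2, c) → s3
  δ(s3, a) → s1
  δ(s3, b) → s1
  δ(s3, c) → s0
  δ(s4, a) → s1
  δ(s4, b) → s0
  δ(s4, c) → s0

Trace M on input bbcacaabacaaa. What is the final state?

s0 --b--> s2
s2 --b--> s2
s2 --c--> s3
s3 --a--> s1
s1 --c--> s4
s4 --a--> s1
s1 --a--> s1
s1 --b--> s1
s1 --a--> s1
s1 --c--> s4
s4 --a--> s1
s1 --a--> s1
s1 --a--> s1

s1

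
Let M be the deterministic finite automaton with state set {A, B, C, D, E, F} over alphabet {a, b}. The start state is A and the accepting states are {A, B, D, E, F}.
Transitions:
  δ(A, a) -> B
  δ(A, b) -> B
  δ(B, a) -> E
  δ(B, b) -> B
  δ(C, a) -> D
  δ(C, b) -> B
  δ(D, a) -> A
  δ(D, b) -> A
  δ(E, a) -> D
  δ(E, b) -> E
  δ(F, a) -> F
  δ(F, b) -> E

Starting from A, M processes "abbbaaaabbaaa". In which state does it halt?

A --a--> B
B --b--> B
B --b--> B
B --b--> B
B --a--> E
E --a--> D
D --a--> A
A --a--> B
B --b--> B
B --b--> B
B --a--> E
E --a--> D
D --a--> A

A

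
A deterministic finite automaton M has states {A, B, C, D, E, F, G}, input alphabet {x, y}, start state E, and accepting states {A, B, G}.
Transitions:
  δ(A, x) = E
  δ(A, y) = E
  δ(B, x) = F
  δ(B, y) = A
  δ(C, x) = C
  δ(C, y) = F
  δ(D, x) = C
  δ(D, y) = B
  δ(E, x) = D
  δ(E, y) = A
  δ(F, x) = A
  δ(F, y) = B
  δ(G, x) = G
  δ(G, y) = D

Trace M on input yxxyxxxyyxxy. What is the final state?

E --y--> A
A --x--> E
E --x--> D
D --y--> B
B --x--> F
F --x--> A
A --x--> E
E --y--> A
A --y--> E
E --x--> D
D --x--> C
C --y--> F

F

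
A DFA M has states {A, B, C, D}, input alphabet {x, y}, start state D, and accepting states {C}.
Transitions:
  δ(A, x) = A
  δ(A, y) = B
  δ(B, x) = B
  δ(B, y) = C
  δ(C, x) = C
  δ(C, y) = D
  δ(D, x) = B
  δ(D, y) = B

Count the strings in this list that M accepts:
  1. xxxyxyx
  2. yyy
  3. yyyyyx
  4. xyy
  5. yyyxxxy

xxxyxyx: rejected
yyy: rejected
yyyyyx: accepted
xyy: rejected
yyyxxxy: accepted

2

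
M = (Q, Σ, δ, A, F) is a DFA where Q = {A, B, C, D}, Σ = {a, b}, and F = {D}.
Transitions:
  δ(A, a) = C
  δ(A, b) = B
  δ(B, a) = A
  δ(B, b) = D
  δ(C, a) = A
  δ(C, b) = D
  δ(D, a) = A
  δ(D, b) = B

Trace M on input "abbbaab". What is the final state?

D

A --a--> C
C --b--> D
D --b--> B
B --b--> D
D --a--> A
A --a--> C
C --b--> D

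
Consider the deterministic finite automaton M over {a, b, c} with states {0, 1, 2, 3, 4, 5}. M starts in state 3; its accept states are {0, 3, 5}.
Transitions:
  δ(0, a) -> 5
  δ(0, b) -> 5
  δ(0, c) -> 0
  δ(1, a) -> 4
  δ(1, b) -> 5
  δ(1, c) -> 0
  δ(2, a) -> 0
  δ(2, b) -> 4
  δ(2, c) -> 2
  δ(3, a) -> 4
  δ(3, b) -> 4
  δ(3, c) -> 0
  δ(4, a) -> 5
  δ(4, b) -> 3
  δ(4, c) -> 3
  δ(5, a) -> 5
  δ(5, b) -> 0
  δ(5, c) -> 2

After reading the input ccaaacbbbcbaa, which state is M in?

3 --c--> 0
0 --c--> 0
0 --a--> 5
5 --a--> 5
5 --a--> 5
5 --c--> 2
2 --b--> 4
4 --b--> 3
3 --b--> 4
4 --c--> 3
3 --b--> 4
4 --a--> 5
5 --a--> 5

5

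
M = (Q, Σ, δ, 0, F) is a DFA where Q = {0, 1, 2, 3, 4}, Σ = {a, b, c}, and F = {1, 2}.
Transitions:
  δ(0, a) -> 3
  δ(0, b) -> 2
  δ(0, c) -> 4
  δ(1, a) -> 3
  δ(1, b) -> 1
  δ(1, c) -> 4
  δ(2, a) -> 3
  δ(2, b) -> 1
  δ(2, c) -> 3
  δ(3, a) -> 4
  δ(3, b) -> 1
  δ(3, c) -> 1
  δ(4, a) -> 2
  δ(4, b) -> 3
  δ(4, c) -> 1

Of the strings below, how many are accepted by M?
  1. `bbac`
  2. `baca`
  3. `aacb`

`bbac`: accepted
`baca`: rejected
`aacb`: accepted

2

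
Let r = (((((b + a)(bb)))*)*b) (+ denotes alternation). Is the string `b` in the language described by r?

Split as ε·b: ((((b+a)(bb)))*)* matches ε and b matches b.

yes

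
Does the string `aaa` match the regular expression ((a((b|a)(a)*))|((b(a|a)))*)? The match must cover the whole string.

The left alternative (a((b|a)(a)*)) matches aaa.

yes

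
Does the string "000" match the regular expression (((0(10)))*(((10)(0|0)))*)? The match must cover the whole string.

No split of 000 into u·v has ((0(10)))* matching u and (((10)(0|0)))* matching v.

no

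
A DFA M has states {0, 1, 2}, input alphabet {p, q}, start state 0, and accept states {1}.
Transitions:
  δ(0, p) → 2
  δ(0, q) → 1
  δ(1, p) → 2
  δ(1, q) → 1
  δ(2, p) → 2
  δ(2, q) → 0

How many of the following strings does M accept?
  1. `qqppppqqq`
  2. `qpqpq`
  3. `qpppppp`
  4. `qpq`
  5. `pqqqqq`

`qqppppqqq`: accepted
`qpqpq`: rejected
`qpppppp`: rejected
`qpq`: rejected
`pqqqqq`: accepted

2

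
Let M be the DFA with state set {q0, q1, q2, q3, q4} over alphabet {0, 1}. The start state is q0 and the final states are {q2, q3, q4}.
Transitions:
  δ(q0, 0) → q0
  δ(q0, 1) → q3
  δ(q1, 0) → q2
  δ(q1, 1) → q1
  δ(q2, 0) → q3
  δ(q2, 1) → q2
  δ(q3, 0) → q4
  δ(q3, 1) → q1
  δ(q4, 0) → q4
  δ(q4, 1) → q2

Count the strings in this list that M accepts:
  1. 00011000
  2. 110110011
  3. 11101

00011000: accepted
110110011: accepted
11101: accepted

3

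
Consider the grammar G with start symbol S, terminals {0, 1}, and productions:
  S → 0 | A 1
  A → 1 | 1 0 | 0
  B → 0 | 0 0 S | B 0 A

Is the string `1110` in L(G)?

no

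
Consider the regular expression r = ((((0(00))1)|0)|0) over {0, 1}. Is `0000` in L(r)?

no

Neither (((0(00))1)|0) nor 0 matches 0000.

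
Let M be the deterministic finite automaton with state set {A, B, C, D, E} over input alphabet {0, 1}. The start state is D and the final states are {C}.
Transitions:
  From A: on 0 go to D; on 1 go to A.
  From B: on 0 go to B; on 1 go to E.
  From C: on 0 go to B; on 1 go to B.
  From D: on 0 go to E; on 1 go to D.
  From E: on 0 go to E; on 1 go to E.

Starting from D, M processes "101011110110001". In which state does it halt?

D --1--> D
D --0--> E
E --1--> E
E --0--> E
E --1--> E
E --1--> E
E --1--> E
E --1--> E
E --0--> E
E --1--> E
E --1--> E
E --0--> E
E --0--> E
E --0--> E
E --1--> E

E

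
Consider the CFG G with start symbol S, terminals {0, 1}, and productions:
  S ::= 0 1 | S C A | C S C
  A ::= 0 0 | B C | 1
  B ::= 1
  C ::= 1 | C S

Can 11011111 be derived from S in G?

S ⇒ CSC ⇒ 1SC ⇒ 1CSCC ⇒ 11SCC ⇒ 11SCACC ⇒ 1101CACC ⇒ 11011ACC ⇒ 110111CC ⇒ 1101111C ⇒ 11011111

yes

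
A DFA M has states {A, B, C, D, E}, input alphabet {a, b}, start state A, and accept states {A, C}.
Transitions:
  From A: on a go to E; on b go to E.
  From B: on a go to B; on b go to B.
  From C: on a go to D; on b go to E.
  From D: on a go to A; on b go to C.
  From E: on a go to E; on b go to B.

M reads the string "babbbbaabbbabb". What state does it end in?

B

A --b--> E
E --a--> E
E --b--> B
B --b--> B
B --b--> B
B --b--> B
B --a--> B
B --a--> B
B --b--> B
B --b--> B
B --b--> B
B --a--> B
B --b--> B
B --b--> B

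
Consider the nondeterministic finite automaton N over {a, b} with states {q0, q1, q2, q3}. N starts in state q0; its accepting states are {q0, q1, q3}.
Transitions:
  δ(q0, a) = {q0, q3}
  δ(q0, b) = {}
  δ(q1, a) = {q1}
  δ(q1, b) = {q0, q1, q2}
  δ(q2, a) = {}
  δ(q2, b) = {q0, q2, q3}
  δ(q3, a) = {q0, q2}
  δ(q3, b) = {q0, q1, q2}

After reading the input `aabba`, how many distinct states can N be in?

4

Start: {q0}
read a: {q0, q3}
read a: {q0, q2, q3}
read b: {q0, q1, q2, q3}
read b: {q0, q1, q2, q3}
read a: {q0, q1, q2, q3}
Final reachable set {q0, q1, q2, q3} has 4 states.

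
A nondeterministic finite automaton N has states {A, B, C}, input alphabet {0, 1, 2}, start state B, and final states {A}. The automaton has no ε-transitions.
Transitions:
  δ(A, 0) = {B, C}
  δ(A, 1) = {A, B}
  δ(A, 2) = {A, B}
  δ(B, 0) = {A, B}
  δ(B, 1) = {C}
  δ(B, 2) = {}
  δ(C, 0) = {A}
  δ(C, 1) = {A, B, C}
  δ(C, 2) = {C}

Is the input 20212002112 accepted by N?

rejected

Start: {B}
read 2: {}
The reachable set is empty and stays empty for the remaining 10 symbols.
Reachable ∩ accepting = {} — empty.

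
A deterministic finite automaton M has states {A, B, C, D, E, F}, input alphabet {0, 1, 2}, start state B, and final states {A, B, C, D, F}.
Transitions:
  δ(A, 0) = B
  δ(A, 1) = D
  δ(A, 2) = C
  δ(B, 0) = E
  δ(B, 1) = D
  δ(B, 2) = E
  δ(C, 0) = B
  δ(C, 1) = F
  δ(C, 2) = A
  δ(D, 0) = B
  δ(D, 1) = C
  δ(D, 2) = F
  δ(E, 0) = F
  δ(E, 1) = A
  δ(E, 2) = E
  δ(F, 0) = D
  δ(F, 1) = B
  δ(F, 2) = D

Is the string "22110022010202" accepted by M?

B --2--> E
E --2--> E
E --1--> A
A --1--> D
D --0--> B
B --0--> E
E --2--> E
E --2--> E
E --0--> F
F --1--> B
B --0--> E
E --2--> E
E --0--> F
F --2--> D
End in state D, which is an accepting state.

accepted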